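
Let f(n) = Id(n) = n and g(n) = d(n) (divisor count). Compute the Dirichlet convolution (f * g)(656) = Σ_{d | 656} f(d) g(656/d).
(Id * d)(656) = 2451

Divisors of 656: [1, 2, 4, 8, 16, 41, 82, 164, 328, 656]. For each d | 656:
  d = 1: Id(1) · d(656/1) = 1 · 10 = 10
  d = 2: Id(2) · d(656/2) = 2 · 8 = 16
  d = 4: Id(4) · d(656/4) = 4 · 6 = 24
  d = 8: Id(8) · d(656/8) = 8 · 4 = 32
  d = 16: Id(16) · d(656/16) = 16 · 2 = 32
  d = 41: Id(41) · d(656/41) = 41 · 5 = 205
  d = 82: Id(82) · d(656/82) = 82 · 4 = 328
  d = 164: Id(164) · d(656/164) = 164 · 3 = 492
  d = 328: Id(328) · d(656/328) = 328 · 2 = 656
  d = 656: Id(656) · d(656/656) = 656 · 1 = 656
Summing: (Id * d)(656) = 10 + 16 + 24 + 32 + 32 + 205 + 328 + 492 + 656 + 656 = 2451.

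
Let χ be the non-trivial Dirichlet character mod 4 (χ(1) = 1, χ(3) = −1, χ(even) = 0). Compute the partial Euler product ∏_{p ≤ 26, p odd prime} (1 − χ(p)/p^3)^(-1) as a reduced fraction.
∏ = 177358697820836675/183046656872153088

The odd primes p ≤ 26 are [3, 5, 7, 11, 13, 17, 19, 23]. For each, χ(p) = 1 if p ≡ 1 mod 4, χ(p) = −1 if p ≡ 3 mod 4. Taking (1 − χ(p)/p^3)^(-1) = p^3/(p^3 − χ(p)): (1 − (-1)/3^3)^(-1) · (1 − (1)/5^3)^(-1) · (1 − (-1)/7^3)^(-1) · (1 − (-1)/11^3)^(-1) · (1 − (1)/13^3)^(-1) · (1 − (1)/17^3)^(-1) · (1 − (-1)/19^3)^(-1) · (1 − (-1)/23^3)^(-1) = 177358697820836675/183046656872153088.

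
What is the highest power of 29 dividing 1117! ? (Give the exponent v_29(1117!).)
v_29(1117!) = 39

Legendre's formula: v_p(n!) = Σ_{k ≥ 1} ⌊n / p^k⌋. For p = 29, n = 1117, the terms are:
  ⌊1117/29^1⌋ = ⌊1117/29⌋ = 38
  ⌊1117/29^2⌋ = ⌊1117/841⌋ = 1
(the next term ⌊1117/29^3⌋ = 0, terminating the sum). Summing: v_29(1117!) = 38 + 1 = 39.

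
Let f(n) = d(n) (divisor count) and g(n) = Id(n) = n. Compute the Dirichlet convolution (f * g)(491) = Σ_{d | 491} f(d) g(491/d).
(d * Id)(491) = 493

Divisors of 491: [1, 491]. For each d | 491:
  d = 1: d(1) · Id(491/1) = 1 · 491 = 491
  d = 491: d(491) · Id(491/491) = 2 · 1 = 2
Summing: (d * Id)(491) = 491 + 2 = 493.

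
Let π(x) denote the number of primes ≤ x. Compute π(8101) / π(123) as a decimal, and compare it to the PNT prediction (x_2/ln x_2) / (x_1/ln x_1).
π(8101)/π(123) = 1019/30 ≈ 33.9667;  PNT prediction ≈ 35.2165.

π(123) = 30 and π(8101) = 1019, so π(8101)/π(123) ≈ 33.9667. The PNT-predicted ratio is (8101/ln(8101)) / (123/ln(123)) ≈ 35.2165. The two agree to within a few percent, as expected.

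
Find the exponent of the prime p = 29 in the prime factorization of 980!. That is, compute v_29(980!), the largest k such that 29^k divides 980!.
v_29(980!) = 34

Legendre's formula: v_p(n!) = Σ_{k ≥ 1} ⌊n / p^k⌋. For p = 29, n = 980, the terms are:
  ⌊980/29^1⌋ = ⌊980/29⌋ = 33
  ⌊980/29^2⌋ = ⌊980/841⌋ = 1
(the next term ⌊980/29^3⌋ = 0, terminating the sum). Summing: v_29(980!) = 33 + 1 = 34.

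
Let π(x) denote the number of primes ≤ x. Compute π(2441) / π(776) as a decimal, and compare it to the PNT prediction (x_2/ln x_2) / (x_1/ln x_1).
π(2441)/π(776) = 362/137 ≈ 2.6423;  PNT prediction ≈ 2.6835.

π(776) = 137 and π(2441) = 362, so π(2441)/π(776) ≈ 2.6423. The PNT-predicted ratio is (2441/ln(2441)) / (776/ln(776)) ≈ 2.6835. The two agree to within a few percent, as expected.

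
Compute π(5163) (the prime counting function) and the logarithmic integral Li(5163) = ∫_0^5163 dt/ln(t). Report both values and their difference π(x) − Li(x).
π(5163) = 687;  Li(5163) ≈ 703.38;  π(x) − Li(x) ≈ -16.38.

Direct count of primes ≤ 5163 gives π(5163) = 687. Numerical evaluation of the logarithmic integral gives Li(5163) ≈ 703.38. The difference π(x) − Li(x) ≈ -16.38 is typically negative for small/moderate x (Li(x) overestimates), though Littlewood's theorem shows this sign changes infinitely often.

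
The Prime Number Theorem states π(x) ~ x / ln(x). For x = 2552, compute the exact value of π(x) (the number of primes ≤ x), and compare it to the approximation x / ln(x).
π(2552) = 374;  x/ln(x) ≈ 325.32;  relative error ≈ 13.02%.

Directly count primes up to 2552: π(2552) = 374. The PNT approximation gives 2552/ln(2552) ≈ 2552/7.84463 ≈ 325.32. Relative error (π(x) − x/ln(x)) / π(x) ≈ 13.02%; the approximation is known to undercount slightly (Li(x) is a better estimate).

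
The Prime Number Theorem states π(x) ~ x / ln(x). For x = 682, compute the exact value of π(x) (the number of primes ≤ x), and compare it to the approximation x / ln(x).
π(682) = 123;  x/ln(x) ≈ 104.52;  relative error ≈ 15.02%.

Directly count primes up to 682: π(682) = 123. The PNT approximation gives 682/ln(682) ≈ 682/6.52503 ≈ 104.52. Relative error (π(x) − x/ln(x)) / π(x) ≈ 15.02%; the approximation is known to undercount slightly (Li(x) is a better estimate).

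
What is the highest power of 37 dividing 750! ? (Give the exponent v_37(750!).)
v_37(750!) = 20

Legendre's formula: v_p(n!) = Σ_{k ≥ 1} ⌊n / p^k⌋. For p = 37, n = 750, the terms are:
  ⌊750/37^1⌋ = ⌊750/37⌋ = 20
(the next term ⌊750/37^2⌋ = 0, terminating the sum). Summing: v_37(750!) = 20 = 20.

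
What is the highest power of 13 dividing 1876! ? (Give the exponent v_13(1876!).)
v_13(1876!) = 155

Legendre's formula: v_p(n!) = Σ_{k ≥ 1} ⌊n / p^k⌋. For p = 13, n = 1876, the terms are:
  ⌊1876/13^1⌋ = ⌊1876/13⌋ = 144
  ⌊1876/13^2⌋ = ⌊1876/169⌋ = 11
(the next term ⌊1876/13^3⌋ = 0, terminating the sum). Summing: v_13(1876!) = 144 + 11 = 155.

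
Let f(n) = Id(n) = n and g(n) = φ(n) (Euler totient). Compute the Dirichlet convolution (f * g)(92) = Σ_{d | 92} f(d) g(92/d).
(Id * φ)(92) = 360

Divisors of 92: [1, 2, 4, 23, 46, 92]. For each d | 92:
  d = 1: Id(1) · φ(92/1) = 1 · 44 = 44
  d = 2: Id(2) · φ(92/2) = 2 · 22 = 44
  d = 4: Id(4) · φ(92/4) = 4 · 22 = 88
  d = 23: Id(23) · φ(92/23) = 23 · 2 = 46
  d = 46: Id(46) · φ(92/46) = 46 · 1 = 46
  d = 92: Id(92) · φ(92/92) = 92 · 1 = 92
Summing: (Id * φ)(92) = 44 + 44 + 88 + 46 + 46 + 92 = 360.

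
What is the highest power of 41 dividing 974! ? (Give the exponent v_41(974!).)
v_41(974!) = 23

Legendre's formula: v_p(n!) = Σ_{k ≥ 1} ⌊n / p^k⌋. For p = 41, n = 974, the terms are:
  ⌊974/41^1⌋ = ⌊974/41⌋ = 23
(the next term ⌊974/41^2⌋ = 0, terminating the sum). Summing: v_41(974!) = 23 = 23.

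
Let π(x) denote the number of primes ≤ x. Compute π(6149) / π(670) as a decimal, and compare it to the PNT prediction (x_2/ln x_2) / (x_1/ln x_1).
π(6149)/π(670) = 801/121 ≈ 6.6198;  PNT prediction ≈ 6.8456.

π(670) = 121 and π(6149) = 801, so π(6149)/π(670) ≈ 6.6198. The PNT-predicted ratio is (6149/ln(6149)) / (670/ln(670)) ≈ 6.8456. The two agree to within a few percent, as expected.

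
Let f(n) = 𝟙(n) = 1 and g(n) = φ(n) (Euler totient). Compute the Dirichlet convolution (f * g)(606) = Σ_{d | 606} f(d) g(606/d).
(𝟙 * φ)(606) = 606

Divisors of 606: [1, 2, 3, 6, 101, 202, 303, 606]. For each d | 606:
  d = 1: 𝟙(1) · φ(606/1) = 1 · 200 = 200
  d = 2: 𝟙(2) · φ(606/2) = 1 · 200 = 200
  d = 3: 𝟙(3) · φ(606/3) = 1 · 100 = 100
  d = 6: 𝟙(6) · φ(606/6) = 1 · 100 = 100
  d = 101: 𝟙(101) · φ(606/101) = 1 · 2 = 2
  d = 202: 𝟙(202) · φ(606/202) = 1 · 2 = 2
  d = 303: 𝟙(303) · φ(606/303) = 1 · 1 = 1
  d = 606: 𝟙(606) · φ(606/606) = 1 · 1 = 1
Summing: (𝟙 * φ)(606) = 200 + 200 + 100 + 100 + 2 + 2 + 1 + 1 = 606.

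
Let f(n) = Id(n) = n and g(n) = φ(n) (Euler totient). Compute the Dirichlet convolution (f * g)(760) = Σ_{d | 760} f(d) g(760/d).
(Id * φ)(760) = 6660

Divisors of 760: [1, 2, 4, 5, 8, 10, 19, 20, 38, 40, 76, 95, 152, 190, 380, 760]. For each d | 760:
  d = 1: Id(1) · φ(760/1) = 1 · 288 = 288
  d = 2: Id(2) · φ(760/2) = 2 · 144 = 288
  d = 4: Id(4) · φ(760/4) = 4 · 72 = 288
  d = 5: Id(5) · φ(760/5) = 5 · 72 = 360
  d = 8: Id(8) · φ(760/8) = 8 · 72 = 576
  d = 10: Id(10) · φ(760/10) = 10 · 36 = 360
  d = 19: Id(19) · φ(760/19) = 19 · 16 = 304
  d = 20: Id(20) · φ(760/20) = 20 · 18 = 360
  d = 38: Id(38) · φ(760/38) = 38 · 8 = 304
  d = 40: Id(40) · φ(760/40) = 40 · 18 = 720
  d = 76: Id(76) · φ(760/76) = 76 · 4 = 304
  d = 95: Id(95) · φ(760/95) = 95 · 4 = 380
  d = 152: Id(152) · φ(760/152) = 152 · 4 = 608
  d = 190: Id(190) · φ(760/190) = 190 · 2 = 380
  d = 380: Id(380) · φ(760/380) = 380 · 1 = 380
  d = 760: Id(760) · φ(760/760) = 760 · 1 = 760
Summing: (Id * φ)(760) = 288 + 288 + 288 + 360 + 576 + 360 + 304 + 360 + 304 + 720 + 304 + 380 + 608 + 380 + 380 + 760 = 6660.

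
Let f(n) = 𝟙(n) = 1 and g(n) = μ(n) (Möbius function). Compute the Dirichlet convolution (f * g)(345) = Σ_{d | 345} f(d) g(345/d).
(𝟙 * μ)(345) = 0

Divisors of 345: [1, 3, 5, 15, 23, 69, 115, 345]. For each d | 345:
  d = 1: 𝟙(1) · μ(345/1) = 1 · -1 = -1
  d = 3: 𝟙(3) · μ(345/3) = 1 · 1 = 1
  d = 5: 𝟙(5) · μ(345/5) = 1 · 1 = 1
  d = 15: 𝟙(15) · μ(345/15) = 1 · -1 = -1
  d = 23: 𝟙(23) · μ(345/23) = 1 · 1 = 1
  d = 69: 𝟙(69) · μ(345/69) = 1 · -1 = -1
  d = 115: 𝟙(115) · μ(345/115) = 1 · -1 = -1
  d = 345: 𝟙(345) · μ(345/345) = 1 · 1 = 1
Summing: (𝟙 * μ)(345) = -1 + 1 + 1 + -1 + 1 + -1 + -1 + 1 = 0.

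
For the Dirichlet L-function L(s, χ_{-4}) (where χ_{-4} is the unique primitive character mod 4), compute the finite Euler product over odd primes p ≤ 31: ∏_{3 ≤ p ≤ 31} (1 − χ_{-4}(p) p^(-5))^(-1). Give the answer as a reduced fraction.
∏ = 52015810615424538455317584769582112629834289625/52216435813704314792391924764477903837266444288

The odd primes p ≤ 31 are [3, 5, 7, 11, 13, 17, 19, 23, 29, 31]. For each, χ(p) = 1 if p ≡ 1 mod 4, χ(p) = −1 if p ≡ 3 mod 4. Taking (1 − χ(p)/p^5)^(-1) = p^5/(p^5 − χ(p)): (1 − (-1)/3^5)^(-1) · (1 − (1)/5^5)^(-1) · (1 − (-1)/7^5)^(-1) · (1 − (-1)/11^5)^(-1) · (1 − (1)/13^5)^(-1) · (1 − (1)/17^5)^(-1) · (1 − (-1)/19^5)^(-1) · (1 − (-1)/23^5)^(-1) · (1 − (1)/29^5)^(-1) · (1 − (-1)/31^5)^(-1) = 52015810615424538455317584769582112629834289625/52216435813704314792391924764477903837266444288.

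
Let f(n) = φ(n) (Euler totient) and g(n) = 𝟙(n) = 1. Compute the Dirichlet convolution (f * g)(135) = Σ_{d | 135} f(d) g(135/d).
(φ * 𝟙)(135) = 135

Divisors of 135: [1, 3, 5, 9, 15, 27, 45, 135]. For each d | 135:
  d = 1: φ(1) · 𝟙(135/1) = 1 · 1 = 1
  d = 3: φ(3) · 𝟙(135/3) = 2 · 1 = 2
  d = 5: φ(5) · 𝟙(135/5) = 4 · 1 = 4
  d = 9: φ(9) · 𝟙(135/9) = 6 · 1 = 6
  d = 15: φ(15) · 𝟙(135/15) = 8 · 1 = 8
  d = 27: φ(27) · 𝟙(135/27) = 18 · 1 = 18
  d = 45: φ(45) · 𝟙(135/45) = 24 · 1 = 24
  d = 135: φ(135) · 𝟙(135/135) = 72 · 1 = 72
Summing: (φ * 𝟙)(135) = 1 + 2 + 4 + 6 + 8 + 18 + 24 + 72 = 135.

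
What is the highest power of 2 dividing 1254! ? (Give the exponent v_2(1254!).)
v_2(1254!) = 1248

Legendre's formula: v_p(n!) = Σ_{k ≥ 1} ⌊n / p^k⌋. For p = 2, n = 1254, the terms are:
  ⌊1254/2^1⌋ = ⌊1254/2⌋ = 627
  ⌊1254/2^2⌋ = ⌊1254/4⌋ = 313
  ⌊1254/2^3⌋ = ⌊1254/8⌋ = 156
  ⌊1254/2^4⌋ = ⌊1254/16⌋ = 78
  ⌊1254/2^5⌋ = ⌊1254/32⌋ = 39
  ⌊1254/2^6⌋ = ⌊1254/64⌋ = 19
  ⌊1254/2^7⌋ = ⌊1254/128⌋ = 9
  ⌊1254/2^8⌋ = ⌊1254/256⌋ = 4
  ⌊1254/2^9⌋ = ⌊1254/512⌋ = 2
  ⌊1254/2^10⌋ = ⌊1254/1024⌋ = 1
(the next term ⌊1254/2^11⌋ = 0, terminating the sum). Summing: v_2(1254!) = 627 + 313 + 156 + 78 + 39 + 19 + 9 + 4 + 2 + 1 = 1248.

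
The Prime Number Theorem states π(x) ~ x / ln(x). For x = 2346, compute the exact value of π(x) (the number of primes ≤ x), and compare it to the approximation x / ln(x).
π(2346) = 347;  x/ln(x) ≈ 302.30;  relative error ≈ 12.88%.

Directly count primes up to 2346: π(2346) = 347. The PNT approximation gives 2346/ln(2346) ≈ 2346/7.76047 ≈ 302.30. Relative error (π(x) − x/ln(x)) / π(x) ≈ 12.88%; the approximation is known to undercount slightly (Li(x) is a better estimate).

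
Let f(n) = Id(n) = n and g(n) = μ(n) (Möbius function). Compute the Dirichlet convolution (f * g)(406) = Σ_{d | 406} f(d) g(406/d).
(Id * μ)(406) = 168

Divisors of 406: [1, 2, 7, 14, 29, 58, 203, 406]. For each d | 406:
  d = 1: Id(1) · μ(406/1) = 1 · -1 = -1
  d = 2: Id(2) · μ(406/2) = 2 · 1 = 2
  d = 7: Id(7) · μ(406/7) = 7 · 1 = 7
  d = 14: Id(14) · μ(406/14) = 14 · -1 = -14
  d = 29: Id(29) · μ(406/29) = 29 · 1 = 29
  d = 58: Id(58) · μ(406/58) = 58 · -1 = -58
  d = 203: Id(203) · μ(406/203) = 203 · -1 = -203
  d = 406: Id(406) · μ(406/406) = 406 · 1 = 406
Summing: (Id * μ)(406) = -1 + 2 + 7 + -14 + 29 + -58 + -203 + 406 = 168.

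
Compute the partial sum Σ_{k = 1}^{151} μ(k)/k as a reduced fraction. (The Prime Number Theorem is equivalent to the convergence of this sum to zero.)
Σ μ(k)/k = 498553581288971583508015817946071430122138094746515981177/75106511663943725776296745409664000450228387787452181363970

Values of μ(k) for 1 ≤ k ≤ 151: μ(1) = 1, μ(2) = -1, μ(3) = -1, μ(5) = -1, μ(6) = 1, μ(7) = -1, μ(10) = 1, μ(11) = -1, μ(13) = -1, μ(14) = 1, μ(15) = 1, μ(17) = -1, μ(19) = -1, μ(21) = 1, μ(22) = 1, μ(23) = -1, μ(26) = 1, μ(29) = -1, μ(30) = -1, μ(31) = -1, μ(33) = 1, μ(34) = 1, μ(35) = 1, μ(37) = -1, μ(38) = 1, μ(39) = 1, μ(41) = -1, μ(42) = -1, μ(43) = -1, μ(46) = 1, μ(47) = -1, μ(51) = 1, μ(53) = -1, μ(55) = 1, μ(57) = 1, μ(58) = 1, μ(59) = -1, μ(61) = -1, μ(62) = 1, μ(65) = 1, μ(66) = -1, μ(67) = -1, μ(69) = 1, μ(70) = -1, μ(71) = -1, μ(73) = -1, μ(74) = 1, μ(77) = 1, μ(78) = -1, μ(79) = -1, μ(82) = 1, μ(83) = -1, μ(85) = 1, μ(86) = 1, μ(87) = 1, μ(89) = -1, μ(91) = 1, μ(93) = 1, μ(94) = 1, μ(95) = 1, μ(97) = -1, μ(101) = -1, μ(102) = -1, μ(103) = -1, μ(105) = -1, μ(106) = 1, μ(107) = -1, μ(109) = -1, μ(110) = -1, μ(111) = 1, μ(113) = -1, μ(114) = -1, μ(115) = 1, μ(118) = 1, μ(119) = 1, μ(122) = 1, μ(123) = 1, μ(127) = -1, μ(129) = 1, μ(130) = -1, μ(131) = -1, μ(133) = 1, μ(134) = 1, μ(137) = -1, μ(138) = -1, μ(139) = -1, μ(141) = 1, μ(142) = 1, μ(143) = 1, μ(145) = 1, μ(146) = 1, μ(149) = -1, μ(151) = -1, with μ = 0 on non-squarefree integers. Summing μ(k)/k for k where μ(k) ≠ 0 gives 498553581288971583508015817946071430122138094746515981177/75106511663943725776296745409664000450228387787452181363970 ≈ 0.0066. (PNT ⟺ this sum → 0 as n → ∞.)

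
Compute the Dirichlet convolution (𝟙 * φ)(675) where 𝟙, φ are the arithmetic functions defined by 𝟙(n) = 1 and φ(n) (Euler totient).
(𝟙 * φ)(675) = 675

Divisors of 675: [1, 3, 5, 9, 15, 25, 27, 45, 75, 135, 225, 675]. For each d | 675:
  d = 1: 𝟙(1) · φ(675/1) = 1 · 360 = 360
  d = 3: 𝟙(3) · φ(675/3) = 1 · 120 = 120
  d = 5: 𝟙(5) · φ(675/5) = 1 · 72 = 72
  d = 9: 𝟙(9) · φ(675/9) = 1 · 40 = 40
  d = 15: 𝟙(15) · φ(675/15) = 1 · 24 = 24
  d = 25: 𝟙(25) · φ(675/25) = 1 · 18 = 18
  d = 27: 𝟙(27) · φ(675/27) = 1 · 20 = 20
  d = 45: 𝟙(45) · φ(675/45) = 1 · 8 = 8
  d = 75: 𝟙(75) · φ(675/75) = 1 · 6 = 6
  d = 135: 𝟙(135) · φ(675/135) = 1 · 4 = 4
  d = 225: 𝟙(225) · φ(675/225) = 1 · 2 = 2
  d = 675: 𝟙(675) · φ(675/675) = 1 · 1 = 1
Summing: (𝟙 * φ)(675) = 360 + 120 + 72 + 40 + 24 + 18 + 20 + 8 + 6 + 4 + 2 + 1 = 675.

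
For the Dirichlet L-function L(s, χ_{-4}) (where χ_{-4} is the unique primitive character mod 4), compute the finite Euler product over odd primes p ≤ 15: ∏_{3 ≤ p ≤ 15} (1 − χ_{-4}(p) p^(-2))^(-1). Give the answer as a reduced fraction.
∏ = 143143/156160

The odd primes p ≤ 15 are [3, 5, 7, 11, 13]. For each, χ(p) = 1 if p ≡ 1 mod 4, χ(p) = −1 if p ≡ 3 mod 4. Taking (1 − χ(p)/p^2)^(-1) = p^2/(p^2 − χ(p)): (1 − (-1)/3^2)^(-1) · (1 − (1)/5^2)^(-1) · (1 − (-1)/7^2)^(-1) · (1 − (-1)/11^2)^(-1) · (1 − (1)/13^2)^(-1) = 143143/156160.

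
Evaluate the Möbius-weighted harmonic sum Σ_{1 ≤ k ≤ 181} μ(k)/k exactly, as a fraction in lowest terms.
Σ μ(k)/k = -55899517432623235554411607600017313811576767641103296860860299685947631/5397346292805549782720214077673687806275517530364350655459511599582614290

Values of μ(k) for 1 ≤ k ≤ 181: μ(1) = 1, μ(2) = -1, μ(3) = -1, μ(5) = -1, μ(6) = 1, μ(7) = -1, μ(10) = 1, μ(11) = -1, μ(13) = -1, μ(14) = 1, μ(15) = 1, μ(17) = -1, μ(19) = -1, μ(21) = 1, μ(22) = 1, μ(23) = -1, μ(26) = 1, μ(29) = -1, μ(30) = -1, μ(31) = -1, μ(33) = 1, μ(34) = 1, μ(35) = 1, μ(37) = -1, μ(38) = 1, μ(39) = 1, μ(41) = -1, μ(42) = -1, μ(43) = -1, μ(46) = 1, μ(47) = -1, μ(51) = 1, μ(53) = -1, μ(55) = 1, μ(57) = 1, μ(58) = 1, μ(59) = -1, μ(61) = -1, μ(62) = 1, μ(65) = 1, μ(66) = -1, μ(67) = -1, μ(69) = 1, μ(70) = -1, μ(71) = -1, μ(73) = -1, μ(74) = 1, μ(77) = 1, μ(78) = -1, μ(79) = -1, μ(82) = 1, μ(83) = -1, μ(85) = 1, μ(86) = 1, μ(87) = 1, μ(89) = -1, μ(91) = 1, μ(93) = 1, μ(94) = 1, μ(95) = 1, μ(97) = -1, μ(101) = -1, μ(102) = -1, μ(103) = -1, μ(105) = -1, μ(106) = 1, μ(107) = -1, μ(109) = -1, μ(110) = -1, μ(111) = 1, μ(113) = -1, μ(114) = -1, μ(115) = 1, μ(118) = 1, μ(119) = 1, μ(122) = 1, μ(123) = 1, μ(127) = -1, μ(129) = 1, μ(130) = -1, μ(131) = -1, μ(133) = 1, μ(134) = 1, μ(137) = -1, μ(138) = -1, μ(139) = -1, μ(141) = 1, μ(142) = 1, μ(143) = 1, μ(145) = 1, μ(146) = 1, μ(149) = -1, μ(151) = -1, μ(154) = -1, μ(155) = 1, μ(157) = -1, μ(158) = 1, μ(159) = 1, μ(161) = 1, μ(163) = -1, μ(165) = -1, μ(166) = 1, μ(167) = -1, μ(170) = -1, μ(173) = -1, μ(174) = -1, μ(177) = 1, μ(178) = 1, μ(179) = -1, μ(181) = -1, with μ = 0 on non-squarefree integers. Summing μ(k)/k for k where μ(k) ≠ 0 gives -55899517432623235554411607600017313811576767641103296860860299685947631/5397346292805549782720214077673687806275517530364350655459511599582614290 ≈ -0.0104. (PNT ⟺ this sum → 0 as n → ∞.)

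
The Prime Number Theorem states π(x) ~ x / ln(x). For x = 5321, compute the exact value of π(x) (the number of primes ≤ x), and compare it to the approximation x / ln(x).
π(5321) = 704;  x/ln(x) ≈ 620.21;  relative error ≈ 11.90%.

Directly count primes up to 5321: π(5321) = 704. The PNT approximation gives 5321/ln(5321) ≈ 5321/8.57942 ≈ 620.21. Relative error (π(x) − x/ln(x)) / π(x) ≈ 11.90%; the approximation is known to undercount slightly (Li(x) is a better estimate).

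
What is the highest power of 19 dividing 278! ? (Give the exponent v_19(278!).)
v_19(278!) = 14

Legendre's formula: v_p(n!) = Σ_{k ≥ 1} ⌊n / p^k⌋. For p = 19, n = 278, the terms are:
  ⌊278/19^1⌋ = ⌊278/19⌋ = 14
(the next term ⌊278/19^2⌋ = 0, terminating the sum). Summing: v_19(278!) = 14 = 14.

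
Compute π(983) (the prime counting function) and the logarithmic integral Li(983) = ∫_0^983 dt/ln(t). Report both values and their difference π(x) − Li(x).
π(983) = 166;  Li(983) ≈ 175.15;  π(x) − Li(x) ≈ -9.15.

Direct count of primes ≤ 983 gives π(983) = 166. Numerical evaluation of the logarithmic integral gives Li(983) ≈ 175.15. The difference π(x) − Li(x) ≈ -9.15 is typically negative for small/moderate x (Li(x) overestimates), though Littlewood's theorem shows this sign changes infinitely often.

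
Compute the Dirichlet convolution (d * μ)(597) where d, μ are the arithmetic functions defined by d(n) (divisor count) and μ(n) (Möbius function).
(d * μ)(597) = 1

Divisors of 597: [1, 3, 199, 597]. For each d | 597:
  d = 1: d(1) · μ(597/1) = 1 · 1 = 1
  d = 3: d(3) · μ(597/3) = 2 · -1 = -2
  d = 199: d(199) · μ(597/199) = 2 · -1 = -2
  d = 597: d(597) · μ(597/597) = 4 · 1 = 4
Summing: (d * μ)(597) = 1 + -2 + -2 + 4 = 1.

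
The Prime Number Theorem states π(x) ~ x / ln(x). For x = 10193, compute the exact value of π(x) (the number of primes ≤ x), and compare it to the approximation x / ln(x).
π(10193) = 1252;  x/ln(x) ≈ 1104.40;  relative error ≈ 11.79%.

Directly count primes up to 10193: π(10193) = 1252. The PNT approximation gives 10193/ln(10193) ≈ 10193/9.22946 ≈ 1104.40. Relative error (π(x) − x/ln(x)) / π(x) ≈ 11.79%; the approximation is known to undercount slightly (Li(x) is a better estimate).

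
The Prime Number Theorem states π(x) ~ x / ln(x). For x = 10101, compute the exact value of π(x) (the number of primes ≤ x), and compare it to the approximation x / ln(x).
π(10101) = 1240;  x/ln(x) ≈ 1095.51;  relative error ≈ 11.65%.

Directly count primes up to 10101: π(10101) = 1240. The PNT approximation gives 10101/ln(10101) ≈ 10101/9.22039 ≈ 1095.51. Relative error (π(x) − x/ln(x)) / π(x) ≈ 11.65%; the approximation is known to undercount slightly (Li(x) is a better estimate).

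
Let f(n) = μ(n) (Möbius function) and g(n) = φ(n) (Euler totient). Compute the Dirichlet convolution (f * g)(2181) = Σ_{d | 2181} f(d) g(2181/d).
(μ * φ)(2181) = 725

Divisors of 2181: [1, 3, 727, 2181]. For each d | 2181:
  d = 1: μ(1) · φ(2181/1) = 1 · 1452 = 1452
  d = 3: μ(3) · φ(2181/3) = -1 · 726 = -726
  d = 727: μ(727) · φ(2181/727) = -1 · 2 = -2
  d = 2181: μ(2181) · φ(2181/2181) = 1 · 1 = 1
Summing: (μ * φ)(2181) = 1452 + -726 + -2 + 1 = 725.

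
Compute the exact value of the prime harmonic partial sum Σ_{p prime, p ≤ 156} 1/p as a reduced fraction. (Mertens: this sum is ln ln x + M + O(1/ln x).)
Σ 1/p = 426559540131011718238816115585684956391671166781102121476137/225319534991831177328890236228992001350685163362356544091910

π(156) = 36, so the primes ≤ 156 are [2, 3, 5, 7, 11, 13, 17, 19, 23, 29, 31, 37, 41, 43, 47, 53, 59, 61, 67, 71, 73, 79, 83, 89, 97, 101, 103, 107, 109, 113, 127, 131, 137, 139, 149, 151]. Summing 1/p over these primes: 426559540131011718238816115585684956391671166781102121476137/225319534991831177328890236228992001350685163362356544091910 ≈ 1.8931. Mertens estimate ln ln(156) + 0.2615 ≈ 1.8809.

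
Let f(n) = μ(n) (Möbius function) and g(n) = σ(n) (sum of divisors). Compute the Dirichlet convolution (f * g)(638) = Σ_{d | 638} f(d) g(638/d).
(μ * σ)(638) = 638

Divisors of 638: [1, 2, 11, 22, 29, 58, 319, 638]. For each d | 638:
  d = 1: μ(1) · σ(638/1) = 1 · 1080 = 1080
  d = 2: μ(2) · σ(638/2) = -1 · 360 = -360
  d = 11: μ(11) · σ(638/11) = -1 · 90 = -90
  d = 22: μ(22) · σ(638/22) = 1 · 30 = 30
  d = 29: μ(29) · σ(638/29) = -1 · 36 = -36
  d = 58: μ(58) · σ(638/58) = 1 · 12 = 12
  d = 319: μ(319) · σ(638/319) = 1 · 3 = 3
  d = 638: μ(638) · σ(638/638) = -1 · 1 = -1
Summing: (μ * σ)(638) = 1080 + -360 + -90 + 30 + -36 + 12 + 3 + -1 = 638.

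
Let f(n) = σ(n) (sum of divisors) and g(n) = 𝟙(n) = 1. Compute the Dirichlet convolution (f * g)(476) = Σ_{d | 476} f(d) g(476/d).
(σ * 𝟙)(476) = 1881

Divisors of 476: [1, 2, 4, 7, 14, 17, 28, 34, 68, 119, 238, 476]. For each d | 476:
  d = 1: σ(1) · 𝟙(476/1) = 1 · 1 = 1
  d = 2: σ(2) · 𝟙(476/2) = 3 · 1 = 3
  d = 4: σ(4) · 𝟙(476/4) = 7 · 1 = 7
  d = 7: σ(7) · 𝟙(476/7) = 8 · 1 = 8
  d = 14: σ(14) · 𝟙(476/14) = 24 · 1 = 24
  d = 17: σ(17) · 𝟙(476/17) = 18 · 1 = 18
  d = 28: σ(28) · 𝟙(476/28) = 56 · 1 = 56
  d = 34: σ(34) · 𝟙(476/34) = 54 · 1 = 54
  d = 68: σ(68) · 𝟙(476/68) = 126 · 1 = 126
  d = 119: σ(119) · 𝟙(476/119) = 144 · 1 = 144
  d = 238: σ(238) · 𝟙(476/238) = 432 · 1 = 432
  d = 476: σ(476) · 𝟙(476/476) = 1008 · 1 = 1008
Summing: (σ * 𝟙)(476) = 1 + 3 + 7 + 8 + 24 + 18 + 56 + 54 + 126 + 144 + 432 + 1008 = 1881.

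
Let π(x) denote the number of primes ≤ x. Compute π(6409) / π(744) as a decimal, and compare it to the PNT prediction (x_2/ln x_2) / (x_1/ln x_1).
π(6409)/π(744) = 834/132 ≈ 6.3182;  PNT prediction ≈ 6.4980.

π(744) = 132 and π(6409) = 834, so π(6409)/π(744) ≈ 6.3182. The PNT-predicted ratio is (6409/ln(6409)) / (744/ln(744)) ≈ 6.4980. The two agree to within a few percent, as expected.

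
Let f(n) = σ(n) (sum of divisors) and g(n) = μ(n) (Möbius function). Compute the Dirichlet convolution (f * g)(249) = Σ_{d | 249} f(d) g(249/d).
(σ * μ)(249) = 249

Divisors of 249: [1, 3, 83, 249]. For each d | 249:
  d = 1: σ(1) · μ(249/1) = 1 · 1 = 1
  d = 3: σ(3) · μ(249/3) = 4 · -1 = -4
  d = 83: σ(83) · μ(249/83) = 84 · -1 = -84
  d = 249: σ(249) · μ(249/249) = 336 · 1 = 336
Summing: (σ * μ)(249) = 1 + -4 + -84 + 336 = 249.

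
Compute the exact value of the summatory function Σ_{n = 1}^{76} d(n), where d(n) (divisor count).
Σ_{n ≤ 76} d(n) = 344

Compute d(n) for each 1 ≤ n ≤ 76: d(1) = 1, d(2) = 2, d(3) = 2, d(4) = 3, d(5) = 2, d(6) = 4, d(7) = 2, d(8) = 4, d(9) = 3, d(10) = 4, d(11) = 2, d(12) = 6, d(13) = 2, d(14) = 4, d(15) = 4, d(16) = 5, d(17) = 2, d(18) = 6, d(19) = 2, d(20) = 6, d(21) = 4, d(22) = 4, d(23) = 2, d(24) = 8, d(25) = 3, d(26) = 4, d(27) = 4, d(28) = 6, d(29) = 2, d(30) = 8, d(31) = 2, d(32) = 6, d(33) = 4, d(34) = 4, d(35) = 4, d(36) = 9, d(37) = 2, d(38) = 4, d(39) = 4, d(40) = 8, d(41) = 2, d(42) = 8, d(43) = 2, d(44) = 6, d(45) = 6, d(46) = 4, d(47) = 2, d(48) = 10, d(49) = 3, d(50) = 6, d(51) = 4, d(52) = 6, d(53) = 2, d(54) = 8, d(55) = 4, d(56) = 8, d(57) = 4, d(58) = 4, d(59) = 2, d(60) = 12, d(61) = 2, d(62) = 4, d(63) = 6, d(64) = 7, d(65) = 4, d(66) = 8, d(67) = 2, d(68) = 6, d(69) = 4, d(70) = 8, d(71) = 2, d(72) = 12, d(73) = 2, d(74) = 4, d(75) = 6, d(76) = 6. Summing all 76 values: 344. (Dirichlet's divisor formula: Σ_{n ≤ x} d(n) = x ln(x) + (2γ − 1) x + O(√x). For x = 76, the asymptotic estimate is ≈ 340.87.)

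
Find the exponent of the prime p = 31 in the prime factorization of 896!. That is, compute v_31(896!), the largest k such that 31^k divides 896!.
v_31(896!) = 28

Legendre's formula: v_p(n!) = Σ_{k ≥ 1} ⌊n / p^k⌋. For p = 31, n = 896, the terms are:
  ⌊896/31^1⌋ = ⌊896/31⌋ = 28
(the next term ⌊896/31^2⌋ = 0, terminating the sum). Summing: v_31(896!) = 28 = 28.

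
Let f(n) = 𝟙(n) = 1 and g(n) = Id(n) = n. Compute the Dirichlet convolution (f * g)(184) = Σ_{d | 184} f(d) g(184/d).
(𝟙 * Id)(184) = 360

Divisors of 184: [1, 2, 4, 8, 23, 46, 92, 184]. For each d | 184:
  d = 1: 𝟙(1) · Id(184/1) = 1 · 184 = 184
  d = 2: 𝟙(2) · Id(184/2) = 1 · 92 = 92
  d = 4: 𝟙(4) · Id(184/4) = 1 · 46 = 46
  d = 8: 𝟙(8) · Id(184/8) = 1 · 23 = 23
  d = 23: 𝟙(23) · Id(184/23) = 1 · 8 = 8
  d = 46: 𝟙(46) · Id(184/46) = 1 · 4 = 4
  d = 92: 𝟙(92) · Id(184/92) = 1 · 2 = 2
  d = 184: 𝟙(184) · Id(184/184) = 1 · 1 = 1
Summing: (𝟙 * Id)(184) = 184 + 92 + 46 + 23 + 8 + 4 + 2 + 1 = 360.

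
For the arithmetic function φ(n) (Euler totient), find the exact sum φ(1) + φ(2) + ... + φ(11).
Σ_{n ≤ 11} φ(n) = 42

Compute φ(n) for each 1 ≤ n ≤ 11: φ(1) = 1, φ(2) = 1, φ(3) = 2, φ(4) = 2, φ(5) = 4, φ(6) = 2, φ(7) = 6, φ(8) = 4, φ(9) = 6, φ(10) = 4, φ(11) = 10. Summing all 11 values: 42. (Average order: Σ_{n ≤ x} φ(n) ~ (3/π²) x². For x = 11, (3/π²)·11² ≈ 36.78.)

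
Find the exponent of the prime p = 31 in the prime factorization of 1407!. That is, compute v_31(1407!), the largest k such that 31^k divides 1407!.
v_31(1407!) = 46

Legendre's formula: v_p(n!) = Σ_{k ≥ 1} ⌊n / p^k⌋. For p = 31, n = 1407, the terms are:
  ⌊1407/31^1⌋ = ⌊1407/31⌋ = 45
  ⌊1407/31^2⌋ = ⌊1407/961⌋ = 1
(the next term ⌊1407/31^3⌋ = 0, terminating the sum). Summing: v_31(1407!) = 45 + 1 = 46.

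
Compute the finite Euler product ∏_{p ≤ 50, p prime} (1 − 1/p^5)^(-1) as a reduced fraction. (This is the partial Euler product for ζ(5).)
∏ = 505807800965451248053830657783332590848273750176189703324931155978491/487794643941809531294334436783738741459341109492573787399981389578240

The primes p ≤ 50 are [2, 3, 5, 7, 11, 13, 17, 19, 23, 29, 31, 37, 41, 43, 47]. For each prime, (1 − 1/p^5)^(-1) = p^5 / (p^5 − 1). The product is (1 − 1/2^5)^(-1), (1 − 1/3^5)^(-1), (1 − 1/5^5)^(-1), (1 − 1/7^5)^(-1), (1 − 1/11^5)^(-1), (1 − 1/13^5)^(-1), (1 − 1/17^5)^(-1), (1 − 1/19^5)^(-1), (1 − 1/23^5)^(-1), (1 − 1/29^5)^(-1), (1 − 1/31^5)^(-1), (1 − 1/37^5)^(-1), (1 − 1/41^5)^(-1), (1 − 1/43^5)^(-1), (1 − 1/47^5)^(-1) = ∏ p^5 / (p^5 − 1) = 505807800965451248053830657783332590848273750176189703324931155978491/487794643941809531294334436783738741459341109492573787399981389578240.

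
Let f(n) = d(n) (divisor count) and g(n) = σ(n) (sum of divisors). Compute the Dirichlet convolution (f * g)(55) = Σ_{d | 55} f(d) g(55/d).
(d * σ)(55) = 112

Divisors of 55: [1, 5, 11, 55]. For each d | 55:
  d = 1: d(1) · σ(55/1) = 1 · 72 = 72
  d = 5: d(5) · σ(55/5) = 2 · 12 = 24
  d = 11: d(11) · σ(55/11) = 2 · 6 = 12
  d = 55: d(55) · σ(55/55) = 4 · 1 = 4
Summing: (d * σ)(55) = 72 + 24 + 12 + 4 = 112.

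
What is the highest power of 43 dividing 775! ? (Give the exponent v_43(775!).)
v_43(775!) = 18

Legendre's formula: v_p(n!) = Σ_{k ≥ 1} ⌊n / p^k⌋. For p = 43, n = 775, the terms are:
  ⌊775/43^1⌋ = ⌊775/43⌋ = 18
(the next term ⌊775/43^2⌋ = 0, terminating the sum). Summing: v_43(775!) = 18 = 18.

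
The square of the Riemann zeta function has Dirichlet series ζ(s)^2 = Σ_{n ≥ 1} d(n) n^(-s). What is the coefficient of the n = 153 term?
d(153) = 6

ζ(s)^2 = (Σ 1/m^s)(Σ 1/k^s). The coefficient of 1/n^s in the product is the number of ordered pairs (m, k) with mk = n, which equals d(n). For n = 153, divisors are [1, 3, 9, 17, 51, 153], so d(153) = 6.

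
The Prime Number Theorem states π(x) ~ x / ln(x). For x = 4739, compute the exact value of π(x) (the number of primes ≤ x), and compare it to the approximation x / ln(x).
π(4739) = 639;  x/ln(x) ≈ 559.93;  relative error ≈ 12.37%.

Directly count primes up to 4739: π(4739) = 639. The PNT approximation gives 4739/ln(4739) ≈ 4739/8.46358 ≈ 559.93. Relative error (π(x) − x/ln(x)) / π(x) ≈ 12.37%; the approximation is known to undercount slightly (Li(x) is a better estimate).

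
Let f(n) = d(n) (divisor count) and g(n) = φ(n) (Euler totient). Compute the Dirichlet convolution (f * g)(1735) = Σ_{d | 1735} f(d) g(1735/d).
(d * φ)(1735) = 2088

Divisors of 1735: [1, 5, 347, 1735]. For each d | 1735:
  d = 1: d(1) · φ(1735/1) = 1 · 1384 = 1384
  d = 5: d(5) · φ(1735/5) = 2 · 346 = 692
  d = 347: d(347) · φ(1735/347) = 2 · 4 = 8
  d = 1735: d(1735) · φ(1735/1735) = 4 · 1 = 4
Summing: (d * φ)(1735) = 1384 + 692 + 8 + 4 = 2088.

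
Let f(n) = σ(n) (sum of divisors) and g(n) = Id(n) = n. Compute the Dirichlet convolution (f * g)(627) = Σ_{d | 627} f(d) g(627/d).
(σ * Id)(627) = 6279

Divisors of 627: [1, 3, 11, 19, 33, 57, 209, 627]. For each d | 627:
  d = 1: σ(1) · Id(627/1) = 1 · 627 = 627
  d = 3: σ(3) · Id(627/3) = 4 · 209 = 836
  d = 11: σ(11) · Id(627/11) = 12 · 57 = 684
  d = 19: σ(19) · Id(627/19) = 20 · 33 = 660
  d = 33: σ(33) · Id(627/33) = 48 · 19 = 912
  d = 57: σ(57) · Id(627/57) = 80 · 11 = 880
  d = 209: σ(209) · Id(627/209) = 240 · 3 = 720
  d = 627: σ(627) · Id(627/627) = 960 · 1 = 960
Summing: (σ * Id)(627) = 627 + 836 + 684 + 660 + 912 + 880 + 720 + 960 = 6279.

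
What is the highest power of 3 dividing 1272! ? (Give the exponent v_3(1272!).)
v_3(1272!) = 633

Legendre's formula: v_p(n!) = Σ_{k ≥ 1} ⌊n / p^k⌋. For p = 3, n = 1272, the terms are:
  ⌊1272/3^1⌋ = ⌊1272/3⌋ = 424
  ⌊1272/3^2⌋ = ⌊1272/9⌋ = 141
  ⌊1272/3^3⌋ = ⌊1272/27⌋ = 47
  ⌊1272/3^4⌋ = ⌊1272/81⌋ = 15
  ⌊1272/3^5⌋ = ⌊1272/243⌋ = 5
  ⌊1272/3^6⌋ = ⌊1272/729⌋ = 1
(the next term ⌊1272/3^7⌋ = 0, terminating the sum). Summing: v_3(1272!) = 424 + 141 + 47 + 15 + 5 + 1 = 633.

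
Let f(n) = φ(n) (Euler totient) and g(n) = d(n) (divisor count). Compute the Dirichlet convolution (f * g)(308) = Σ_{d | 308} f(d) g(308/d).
(φ * d)(308) = 672

Divisors of 308: [1, 2, 4, 7, 11, 14, 22, 28, 44, 77, 154, 308]. For each d | 308:
  d = 1: φ(1) · d(308/1) = 1 · 12 = 12
  d = 2: φ(2) · d(308/2) = 1 · 8 = 8
  d = 4: φ(4) · d(308/4) = 2 · 4 = 8
  d = 7: φ(7) · d(308/7) = 6 · 6 = 36
  d = 11: φ(11) · d(308/11) = 10 · 6 = 60
  d = 14: φ(14) · d(308/14) = 6 · 4 = 24
  d = 22: φ(22) · d(308/22) = 10 · 4 = 40
  d = 28: φ(28) · d(308/28) = 12 · 2 = 24
  d = 44: φ(44) · d(308/44) = 20 · 2 = 40
  d = 77: φ(77) · d(308/77) = 60 · 3 = 180
  d = 154: φ(154) · d(308/154) = 60 · 2 = 120
  d = 308: φ(308) · d(308/308) = 120 · 1 = 120
Summing: (φ * d)(308) = 12 + 8 + 8 + 36 + 60 + 24 + 40 + 24 + 40 + 180 + 120 + 120 = 672.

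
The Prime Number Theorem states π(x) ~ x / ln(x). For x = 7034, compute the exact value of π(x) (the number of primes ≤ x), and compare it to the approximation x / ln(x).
π(7034) = 904;  x/ln(x) ≈ 794.04;  relative error ≈ 12.16%.

Directly count primes up to 7034: π(7034) = 904. The PNT approximation gives 7034/ln(7034) ≈ 7034/8.85851 ≈ 794.04. Relative error (π(x) − x/ln(x)) / π(x) ≈ 12.16%; the approximation is known to undercount slightly (Li(x) is a better estimate).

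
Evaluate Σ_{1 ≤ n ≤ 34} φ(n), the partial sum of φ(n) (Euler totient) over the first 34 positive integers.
Σ_{n ≤ 34} φ(n) = 360

Compute φ(n) for each 1 ≤ n ≤ 34: φ(1) = 1, φ(2) = 1, φ(3) = 2, φ(4) = 2, φ(5) = 4, φ(6) = 2, φ(7) = 6, φ(8) = 4, φ(9) = 6, φ(10) = 4, φ(11) = 10, φ(12) = 4, φ(13) = 12, φ(14) = 6, φ(15) = 8, φ(16) = 8, φ(17) = 16, φ(18) = 6, φ(19) = 18, φ(20) = 8, φ(21) = 12, φ(22) = 10, φ(23) = 22, φ(24) = 8, φ(25) = 20, φ(26) = 12, φ(27) = 18, φ(28) = 12, φ(29) = 28, φ(30) = 8, φ(31) = 30, φ(32) = 16, φ(33) = 20, φ(34) = 16. Summing all 34 values: 360. (Average order: Σ_{n ≤ x} φ(n) ~ (3/π²) x². For x = 34, (3/π²)·34² ≈ 351.38.)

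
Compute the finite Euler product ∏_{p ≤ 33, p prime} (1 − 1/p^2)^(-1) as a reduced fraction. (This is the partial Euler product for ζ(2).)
∏ = 82920037520482019/50722704772300800

The primes p ≤ 33 are [2, 3, 5, 7, 11, 13, 17, 19, 23, 29, 31]. For each prime, (1 − 1/p^2)^(-1) = p^2 / (p^2 − 1). The product is (1 − 1/2^2)^(-1), (1 − 1/3^2)^(-1), (1 − 1/5^2)^(-1), (1 − 1/7^2)^(-1), (1 − 1/11^2)^(-1), (1 − 1/13^2)^(-1), (1 − 1/17^2)^(-1), (1 − 1/19^2)^(-1), (1 − 1/23^2)^(-1), (1 − 1/29^2)^(-1), (1 − 1/31^2)^(-1) = ∏ p^2 / (p^2 − 1) = 82920037520482019/50722704772300800.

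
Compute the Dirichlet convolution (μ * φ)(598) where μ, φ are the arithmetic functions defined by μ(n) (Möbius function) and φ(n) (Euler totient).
(μ * φ)(598) = 0

Divisors of 598: [1, 2, 13, 23, 26, 46, 299, 598]. For each d | 598:
  d = 1: μ(1) · φ(598/1) = 1 · 264 = 264
  d = 2: μ(2) · φ(598/2) = -1 · 264 = -264
  d = 13: μ(13) · φ(598/13) = -1 · 22 = -22
  d = 23: μ(23) · φ(598/23) = -1 · 12 = -12
  d = 26: μ(26) · φ(598/26) = 1 · 22 = 22
  d = 46: μ(46) · φ(598/46) = 1 · 12 = 12
  d = 299: μ(299) · φ(598/299) = 1 · 1 = 1
  d = 598: μ(598) · φ(598/598) = -1 · 1 = -1
Summing: (μ * φ)(598) = 264 + -264 + -22 + -12 + 22 + 12 + 1 + -1 = 0.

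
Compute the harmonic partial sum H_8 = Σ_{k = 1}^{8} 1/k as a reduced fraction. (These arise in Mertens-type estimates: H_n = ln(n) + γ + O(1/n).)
H_8 = 761/280

Direct summation: H_8 = 1 + 1/2 + ... + 1/8. The least common denominator is lcm(1, ..., 8) = 840; over this denominator the numerator is 840 + 420 + 280 + 210 + 168 + 140 + 120 + 105 = 2283, so H_8 = 2283/840; reducing by gcd(2283, 840) = 3 gives 761/280 ≈ 2.71786. (The PNT-adjacent estimate ln(8) + γ ≈ 2.65666 matches within O(1/n).)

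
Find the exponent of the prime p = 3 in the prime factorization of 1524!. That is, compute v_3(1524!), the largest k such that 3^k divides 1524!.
v_3(1524!) = 759

Legendre's formula: v_p(n!) = Σ_{k ≥ 1} ⌊n / p^k⌋. For p = 3, n = 1524, the terms are:
  ⌊1524/3^1⌋ = ⌊1524/3⌋ = 508
  ⌊1524/3^2⌋ = ⌊1524/9⌋ = 169
  ⌊1524/3^3⌋ = ⌊1524/27⌋ = 56
  ⌊1524/3^4⌋ = ⌊1524/81⌋ = 18
  ⌊1524/3^5⌋ = ⌊1524/243⌋ = 6
  ⌊1524/3^6⌋ = ⌊1524/729⌋ = 2
(the next term ⌊1524/3^7⌋ = 0, terminating the sum). Summing: v_3(1524!) = 508 + 169 + 56 + 18 + 6 + 2 = 759.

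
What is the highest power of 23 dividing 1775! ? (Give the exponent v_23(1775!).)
v_23(1775!) = 80

Legendre's formula: v_p(n!) = Σ_{k ≥ 1} ⌊n / p^k⌋. For p = 23, n = 1775, the terms are:
  ⌊1775/23^1⌋ = ⌊1775/23⌋ = 77
  ⌊1775/23^2⌋ = ⌊1775/529⌋ = 3
(the next term ⌊1775/23^3⌋ = 0, terminating the sum). Summing: v_23(1775!) = 77 + 3 = 80.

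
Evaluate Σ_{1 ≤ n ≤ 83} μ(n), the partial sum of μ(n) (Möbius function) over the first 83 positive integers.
Σ_{n ≤ 83} μ(n) = -4

Compute μ(n) for each 1 ≤ n ≤ 83: μ(1) = 1, μ(2) = -1, μ(3) = -1, μ(4) = 0, μ(5) = -1, μ(6) = 1, μ(7) = -1, μ(8) = 0, μ(9) = 0, μ(10) = 1, μ(11) = -1, μ(12) = 0, μ(13) = -1, μ(14) = 1, μ(15) = 1, μ(16) = 0, μ(17) = -1, μ(18) = 0, μ(19) = -1, μ(20) = 0, μ(21) = 1, μ(22) = 1, μ(23) = -1, μ(24) = 0, μ(25) = 0, μ(26) = 1, μ(27) = 0, μ(28) = 0, μ(29) = -1, μ(30) = -1, μ(31) = -1, μ(32) = 0, μ(33) = 1, μ(34) = 1, μ(35) = 1, μ(36) = 0, μ(37) = -1, μ(38) = 1, μ(39) = 1, μ(40) = 0, μ(41) = -1, μ(42) = -1, μ(43) = -1, μ(44) = 0, μ(45) = 0, μ(46) = 1, μ(47) = -1, μ(48) = 0, μ(49) = 0, μ(50) = 0, μ(51) = 1, μ(52) = 0, μ(53) = -1, μ(54) = 0, μ(55) = 1, μ(56) = 0, μ(57) = 1, μ(58) = 1, μ(59) = -1, μ(60) = 0, μ(61) = -1, μ(62) = 1, μ(63) = 0, μ(64) = 0, μ(65) = 1, μ(66) = -1, μ(67) = -1, μ(68) = 0, μ(69) = 1, μ(70) = -1, μ(71) = -1, μ(72) = 0, μ(73) = -1, μ(74) = 1, μ(75) = 0, μ(76) = 0, μ(77) = 1, μ(78) = -1, μ(79) = -1, μ(80) = 0, μ(81) = 0, μ(82) = 1, μ(83) = -1. Summing all 83 values: -4. (Mertens function M(x) = Σ_{n ≤ x} μ(n); on average M(x) should be small (PNT ⟺ M(x) = o(x)).)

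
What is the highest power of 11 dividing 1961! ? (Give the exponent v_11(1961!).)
v_11(1961!) = 195

Legendre's formula: v_p(n!) = Σ_{k ≥ 1} ⌊n / p^k⌋. For p = 11, n = 1961, the terms are:
  ⌊1961/11^1⌋ = ⌊1961/11⌋ = 178
  ⌊1961/11^2⌋ = ⌊1961/121⌋ = 16
  ⌊1961/11^3⌋ = ⌊1961/1331⌋ = 1
(the next term ⌊1961/11^4⌋ = 0, terminating the sum). Summing: v_11(1961!) = 178 + 16 + 1 = 195.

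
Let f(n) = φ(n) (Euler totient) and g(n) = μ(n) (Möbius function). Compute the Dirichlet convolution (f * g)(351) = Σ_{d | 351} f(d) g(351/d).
(φ * μ)(351) = 132

Divisors of 351: [1, 3, 9, 13, 27, 39, 117, 351]. For each d | 351:
  d = 1: φ(1) · μ(351/1) = 1 · 0 = 0
  d = 3: φ(3) · μ(351/3) = 2 · 0 = 0
  d = 9: φ(9) · μ(351/9) = 6 · 1 = 6
  d = 13: φ(13) · μ(351/13) = 12 · 0 = 0
  d = 27: φ(27) · μ(351/27) = 18 · -1 = -18
  d = 39: φ(39) · μ(351/39) = 24 · 0 = 0
  d = 117: φ(117) · μ(351/117) = 72 · -1 = -72
  d = 351: φ(351) · μ(351/351) = 216 · 1 = 216
Summing: (φ * μ)(351) = 0 + 0 + 6 + 0 + -18 + 0 + -72 + 216 = 132.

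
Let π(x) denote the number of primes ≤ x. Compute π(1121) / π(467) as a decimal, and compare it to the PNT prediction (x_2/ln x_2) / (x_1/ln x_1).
π(1121)/π(467) = 187/91 ≈ 2.0549;  PNT prediction ≈ 2.1011.

π(467) = 91 and π(1121) = 187, so π(1121)/π(467) ≈ 2.0549. The PNT-predicted ratio is (1121/ln(1121)) / (467/ln(467)) ≈ 2.1011. The two agree to within a few percent, as expected.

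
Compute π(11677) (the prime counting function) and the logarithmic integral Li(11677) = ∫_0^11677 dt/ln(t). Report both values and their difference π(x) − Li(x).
π(11677) = 1401;  Li(11677) ≈ 1426.66;  π(x) − Li(x) ≈ -25.66.

Direct count of primes ≤ 11677 gives π(11677) = 1401. Numerical evaluation of the logarithmic integral gives Li(11677) ≈ 1426.66. The difference π(x) − Li(x) ≈ -25.66 is typically negative for small/moderate x (Li(x) overestimates), though Littlewood's theorem shows this sign changes infinitely often.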